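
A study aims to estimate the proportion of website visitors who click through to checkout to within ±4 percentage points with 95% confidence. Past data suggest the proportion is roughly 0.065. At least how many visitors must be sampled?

For a proportion with margin E = 0.04 at 95% confidence, z = 1.960.
n = p̂(1−p̂)(z/E)² = 0.065 × 0.935 × (1.960/0.04)² = 145.92
Round up: n = 146.

146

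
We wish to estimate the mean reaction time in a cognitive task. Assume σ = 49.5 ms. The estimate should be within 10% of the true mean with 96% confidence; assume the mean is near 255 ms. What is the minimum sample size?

16

For a mean, the margin of error is E = z·σ/√n, so n = (zσ/E)².
At 96% confidence, z = 2.054.
E = 10% of 255 = 25.5 ms.
n = (2.054 × 49.5 / 25.5)² = 15.90
Round up: n = 16.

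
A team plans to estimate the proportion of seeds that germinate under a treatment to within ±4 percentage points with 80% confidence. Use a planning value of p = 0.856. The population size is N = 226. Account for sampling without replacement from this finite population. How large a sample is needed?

82

For a proportion with margin E = 0.04 at 80% confidence, z = 1.282.
n = p̂(1−p̂)(z/E)² = 0.856 × 0.144 × (1.282/0.04)² = 126.62 — call this n₀.
Finite-population correction with N = 226: n = n₀ / (1 + (n₀−1)/N) = 126.62 / 1.556 = 81.38
Round up: n = 82.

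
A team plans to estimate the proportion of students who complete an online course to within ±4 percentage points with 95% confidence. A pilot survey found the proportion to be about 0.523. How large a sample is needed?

For a proportion with margin E = 0.04 at 95% confidence, z = 1.960.
n = p̂(1−p̂)(z/E)² = 0.523 × 0.477 × (1.960/0.04)² = 598.98
Round up: n = 599.

n = 599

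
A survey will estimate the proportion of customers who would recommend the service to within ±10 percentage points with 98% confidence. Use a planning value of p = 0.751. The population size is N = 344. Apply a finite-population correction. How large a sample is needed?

n = 79

For a proportion with margin E = 0.1 at 98% confidence, z = 2.326.
n = p̂(1−p̂)(z/E)² = 0.751 × 0.249 × (2.326/0.1)² = 101.17 — call this n₀.
Finite-population correction with N = 344: n = n₀ / (1 + (n₀−1)/N) = 101.17 / 1.291 = 78.37
Round up: n = 79.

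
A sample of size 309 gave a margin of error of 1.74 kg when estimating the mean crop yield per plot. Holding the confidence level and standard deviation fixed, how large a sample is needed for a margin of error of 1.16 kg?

696

Margin of error scales as 1/√n, so n₂ = n₁·(E₁/E₂)².
n₂ = 309 × (1.74/1.16)² = 309 × 2.25 = 695.25
Round up: n₂ = 696.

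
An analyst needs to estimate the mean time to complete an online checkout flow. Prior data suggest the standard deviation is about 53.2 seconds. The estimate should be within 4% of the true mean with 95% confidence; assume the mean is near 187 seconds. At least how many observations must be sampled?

195

For a mean, the margin of error is E = z·σ/√n, so n = (zσ/E)².
At 95% confidence, z = 1.960.
E = 4% of 187 = 7.48 seconds.
n = (1.960 × 53.2 / 7.48)² = 194.33
Round up: n = 195.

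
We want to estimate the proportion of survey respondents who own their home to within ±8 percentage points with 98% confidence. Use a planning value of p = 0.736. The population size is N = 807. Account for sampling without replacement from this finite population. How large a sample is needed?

For a proportion with margin E = 0.08 at 98% confidence, z = 2.326.
n = p̂(1−p̂)(z/E)² = 0.736 × 0.264 × (2.326/0.08)² = 164.26 — call this n₀.
Finite-population correction with N = 807: n = n₀ / (1 + (n₀−1)/N) = 164.26 / 1.202 = 136.66
Round up: n = 137.

137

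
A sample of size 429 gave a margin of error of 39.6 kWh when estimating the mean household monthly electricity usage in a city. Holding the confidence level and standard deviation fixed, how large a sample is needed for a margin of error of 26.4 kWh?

Margin of error scales as 1/√n, so n₂ = n₁·(E₁/E₂)².
n₂ = 429 × (39.6/26.4)² = 429 × 2.25 = 965.25
Round up: n₂ = 966.

n = 966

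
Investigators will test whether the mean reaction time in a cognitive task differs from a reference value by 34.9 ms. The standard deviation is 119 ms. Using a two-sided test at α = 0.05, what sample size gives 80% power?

92

For a one-sample z-test, n = ((z_{α/2} + z_β)·σ/δ)².
z_{α/2} = 1.960 (two-sided α = 0.05); z_β = 0.842 (power 80% → β = 0.2).
n = (2.802 × 119 / 34.9)² = 91.28
Round up: n = 92.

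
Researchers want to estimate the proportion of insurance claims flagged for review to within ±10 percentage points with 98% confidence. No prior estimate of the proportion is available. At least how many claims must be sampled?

136

For a proportion with margin E = 0.1 at 98% confidence, z = 2.326.
With no prior estimate, use p = 0.5, which maximizes p(1−p) at 0.25.
n = 0.25 × (z/E)² = 0.25 × (2.326/0.1)² = 135.26
Round up: n = 136.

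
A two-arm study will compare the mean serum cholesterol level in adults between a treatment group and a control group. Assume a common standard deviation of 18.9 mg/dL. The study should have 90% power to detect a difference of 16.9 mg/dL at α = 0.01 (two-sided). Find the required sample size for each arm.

38 per group

For two equal groups, n per group = 2·((z_{α/2} + z_β)·σ/δ)².
z_{α/2} = 2.576; z_β = 1.282 (power 90%).
n = 2 × (3.858 × 18.9 / 16.9)² = 2 × 18.62 = 37.24
Round up: n = 38 per group.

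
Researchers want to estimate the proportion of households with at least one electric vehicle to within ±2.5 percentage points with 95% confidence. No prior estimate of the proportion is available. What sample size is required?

For a proportion with margin E = 0.025 at 95% confidence, z = 1.960.
With no prior estimate, use p = 0.5, which maximizes p(1−p) at 0.25.
n = 0.25 × (z/E)² = 0.25 × (1.960/0.025)² = 1536.64
Round up: n = 1537.

1537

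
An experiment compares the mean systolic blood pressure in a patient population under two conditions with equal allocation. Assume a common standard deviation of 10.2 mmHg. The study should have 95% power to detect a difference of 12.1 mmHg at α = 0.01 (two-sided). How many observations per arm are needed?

26 per group

For two equal groups, n per group = 2·((z_{α/2} + z_β)·σ/δ)².
z_{α/2} = 2.576; z_β = 1.645 (power 95%).
n = 2 × (4.221 × 10.2 / 12.1)² = 2 × 12.66 = 25.32
Round up: n = 26 per group.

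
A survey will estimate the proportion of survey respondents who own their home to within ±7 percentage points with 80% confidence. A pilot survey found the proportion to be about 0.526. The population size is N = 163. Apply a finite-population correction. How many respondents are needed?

56

For a proportion with margin E = 0.07 at 80% confidence, z = 1.282.
n = p̂(1−p̂)(z/E)² = 0.526 × 0.474 × (1.282/0.07)² = 83.63 — call this n₀.
Finite-population correction with N = 163: n = n₀ / (1 + (n₀−1)/N) = 83.63 / 1.507 = 55.49
Round up: n = 56.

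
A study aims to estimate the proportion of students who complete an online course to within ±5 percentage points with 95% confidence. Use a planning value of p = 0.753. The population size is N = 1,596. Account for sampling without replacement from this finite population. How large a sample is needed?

243

For a proportion with margin E = 0.05 at 95% confidence, z = 1.960.
n = p̂(1−p̂)(z/E)² = 0.753 × 0.247 × (1.960/0.05)² = 285.80 — call this n₀.
Finite-population correction with N = 1,596: n = n₀ / (1 + (n₀−1)/N) = 285.80 / 1.178 = 242.61
Round up: n = 243.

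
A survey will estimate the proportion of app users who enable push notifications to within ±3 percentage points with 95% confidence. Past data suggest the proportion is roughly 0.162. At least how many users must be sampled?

For a proportion with margin E = 0.03 at 95% confidence, z = 1.960.
n = p̂(1−p̂)(z/E)² = 0.162 × 0.838 × (1.960/0.03)² = 579.47
Round up: n = 580.

n = 580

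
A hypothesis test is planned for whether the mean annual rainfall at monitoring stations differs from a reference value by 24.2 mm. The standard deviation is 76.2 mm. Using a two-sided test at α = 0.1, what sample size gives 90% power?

For a one-sample z-test, n = ((z_{α/2} + z_β)·σ/δ)².
z_{α/2} = 1.645 (two-sided α = 0.1); z_β = 1.282 (power 90% → β = 0.1).
n = (2.927 × 76.2 / 24.2)² = 84.94
Round up: n = 85.

n = 85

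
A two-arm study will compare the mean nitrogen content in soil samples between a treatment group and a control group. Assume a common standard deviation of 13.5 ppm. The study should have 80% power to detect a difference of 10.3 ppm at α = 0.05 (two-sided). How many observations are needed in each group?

27 per group

For two equal groups, n per group = 2·((z_{α/2} + z_β)·σ/δ)².
z_{α/2} = 1.960; z_β = 0.842 (power 80%).
n = 2 × (2.802 × 13.5 / 10.3)² = 2 × 13.49 = 26.98
Round up: n = 27 per group.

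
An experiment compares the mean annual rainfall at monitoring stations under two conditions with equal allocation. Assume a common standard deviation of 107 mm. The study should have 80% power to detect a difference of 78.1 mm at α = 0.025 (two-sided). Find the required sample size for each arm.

36 per group

For two equal groups, n per group = 2·((z_{α/2} + z_β)·σ/δ)².
z_{α/2} = 2.241; z_β = 0.842 (power 80%).
n = 2 × (3.083 × 107 / 78.1)² = 2 × 17.84 = 35.68
Round up: n = 36 per group.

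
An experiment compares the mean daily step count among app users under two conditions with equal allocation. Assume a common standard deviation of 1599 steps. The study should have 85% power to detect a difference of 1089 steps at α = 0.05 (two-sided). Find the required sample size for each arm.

39 per group

For two equal groups, n per group = 2·((z_{α/2} + z_β)·σ/δ)².
z_{α/2} = 1.960; z_β = 1.036 (power 85%).
n = 2 × (2.996 × 1599 / 1089)² = 2 × 19.35 = 38.70
Round up: n = 39 per group.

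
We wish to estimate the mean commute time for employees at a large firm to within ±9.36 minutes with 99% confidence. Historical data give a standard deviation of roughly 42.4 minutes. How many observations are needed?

n = 137

For a mean, the margin of error is E = z·σ/√n, so n = (zσ/E)².
At 99% confidence, z = 2.576.
n = (2.576 × 42.4 / 9.36)² = 136.17
Round up: n = 137.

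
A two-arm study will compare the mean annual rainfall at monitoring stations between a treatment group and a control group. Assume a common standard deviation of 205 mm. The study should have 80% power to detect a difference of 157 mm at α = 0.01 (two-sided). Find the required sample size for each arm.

40 per group

For two equal groups, n per group = 2·((z_{α/2} + z_β)·σ/δ)².
z_{α/2} = 2.576; z_β = 0.842 (power 80%).
n = 2 × (3.418 × 205 / 157)² = 2 × 19.92 = 39.84
Round up: n = 40 per group.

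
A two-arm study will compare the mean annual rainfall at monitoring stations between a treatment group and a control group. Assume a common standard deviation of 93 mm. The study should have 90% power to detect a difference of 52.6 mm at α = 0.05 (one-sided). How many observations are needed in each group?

54 per group

For two equal groups, n per group = 2·((z_α + z_β)·σ/δ)².
z_α = 1.645; z_β = 1.282 (power 90%).
n = 2 × (2.927 × 93 / 52.6)² = 2 × 26.78 = 53.56
Round up: n = 54 per group.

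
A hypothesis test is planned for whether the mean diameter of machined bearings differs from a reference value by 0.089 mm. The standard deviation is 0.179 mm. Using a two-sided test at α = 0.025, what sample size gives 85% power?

For a one-sample z-test, n = ((z_{α/2} + z_β)·σ/δ)².
z_{α/2} = 2.241 (two-sided α = 0.025); z_β = 1.036 (power 85% → β = 0.15).
n = (3.277 × 0.179 / 0.089)² = 43.44
Round up: n = 44.

n = 44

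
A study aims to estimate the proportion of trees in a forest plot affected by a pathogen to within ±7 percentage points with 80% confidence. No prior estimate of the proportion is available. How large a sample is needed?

For a proportion with margin E = 0.07 at 80% confidence, z = 1.282.
With no prior estimate, use p = 0.5, which maximizes p(1−p) at 0.25.
n = 0.25 × (z/E)² = 0.25 × (1.282/0.07)² = 83.85
Round up: n = 84.

84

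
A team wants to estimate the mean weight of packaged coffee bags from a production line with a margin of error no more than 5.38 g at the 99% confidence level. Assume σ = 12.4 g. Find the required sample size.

36

For a mean, the margin of error is E = z·σ/√n, so n = (zσ/E)².
At 99% confidence, z = 2.576.
n = (2.576 × 12.4 / 5.38)² = 35.25
Round up: n = 36.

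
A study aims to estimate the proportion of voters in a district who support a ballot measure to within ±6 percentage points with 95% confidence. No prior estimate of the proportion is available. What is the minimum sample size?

For a proportion with margin E = 0.06 at 95% confidence, z = 1.960.
With no prior estimate, use p = 0.5, which maximizes p(1−p) at 0.25.
n = 0.25 × (z/E)² = 0.25 × (1.960/0.06)² = 266.78
Round up: n = 267.

n = 267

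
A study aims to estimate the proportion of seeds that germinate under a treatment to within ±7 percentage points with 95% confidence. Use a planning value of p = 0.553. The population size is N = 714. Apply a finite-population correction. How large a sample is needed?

n = 153

For a proportion with margin E = 0.07 at 95% confidence, z = 1.960.
n = p̂(1−p̂)(z/E)² = 0.553 × 0.447 × (1.960/0.07)² = 193.80 — call this n₀.
Finite-population correction with N = 714: n = n₀ / (1 + (n₀−1)/N) = 193.80 / 1.27 = 152.60
Round up: n = 153.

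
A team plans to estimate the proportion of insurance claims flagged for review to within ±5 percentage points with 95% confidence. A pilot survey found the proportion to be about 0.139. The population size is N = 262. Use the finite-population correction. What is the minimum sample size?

For a proportion with margin E = 0.05 at 95% confidence, z = 1.960.
n = p̂(1−p̂)(z/E)² = 0.139 × 0.861 × (1.960/0.05)² = 183.90 — call this n₀.
Finite-population correction with N = 262: n = n₀ / (1 + (n₀−1)/N) = 183.90 / 1.698 = 108.30
Round up: n = 109.

109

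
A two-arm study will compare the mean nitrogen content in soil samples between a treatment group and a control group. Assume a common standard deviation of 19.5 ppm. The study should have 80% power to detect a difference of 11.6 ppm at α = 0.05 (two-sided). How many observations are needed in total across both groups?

For two equal groups, n per group = 2·((z_{α/2} + z_β)·σ/δ)².
z_{α/2} = 1.960; z_β = 0.842 (power 80%).
n = 2 × (2.802 × 19.5 / 11.6)² = 2 × 22.19 = 44.38
Round up: n = 45 per group.
Total across both groups: 2 × 45 = 90.

90 total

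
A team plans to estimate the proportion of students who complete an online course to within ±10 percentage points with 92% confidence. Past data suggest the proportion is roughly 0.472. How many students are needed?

77

For a proportion with margin E = 0.1 at 92% confidence, z = 1.751.
n = p̂(1−p̂)(z/E)² = 0.472 × 0.528 × (1.751/0.1)² = 76.41
Round up: n = 77.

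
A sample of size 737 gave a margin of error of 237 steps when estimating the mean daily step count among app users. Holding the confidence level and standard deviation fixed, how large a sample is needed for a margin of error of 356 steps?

Margin of error scales as 1/√n, so n₂ = n₁·(E₁/E₂)².
n₂ = 737 × (237/356)² = 737 × 0.4432 = 326.64
Round up: n₂ = 327.

327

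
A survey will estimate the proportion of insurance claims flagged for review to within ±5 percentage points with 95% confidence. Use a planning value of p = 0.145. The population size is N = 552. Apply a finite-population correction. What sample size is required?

n = 142

For a proportion with margin E = 0.05 at 95% confidence, z = 1.960.
n = p̂(1−p̂)(z/E)² = 0.145 × 0.855 × (1.960/0.05)² = 190.50 — call this n₀.
Finite-population correction with N = 552: n = n₀ / (1 + (n₀−1)/N) = 190.50 / 1.343 = 141.85
Round up: n = 142.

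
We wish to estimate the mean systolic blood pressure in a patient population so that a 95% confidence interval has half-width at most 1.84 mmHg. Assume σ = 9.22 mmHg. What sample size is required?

97

For a mean, the margin of error is E = z·σ/√n, so n = (zσ/E)².
At 95% confidence, z = 1.960.
n = (1.960 × 9.22 / 1.84)² = 96.46
Round up: n = 97.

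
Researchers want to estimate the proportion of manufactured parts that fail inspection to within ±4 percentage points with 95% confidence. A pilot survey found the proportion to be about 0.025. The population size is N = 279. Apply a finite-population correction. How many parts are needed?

For a proportion with margin E = 0.04 at 95% confidence, z = 1.960.
n = p̂(1−p̂)(z/E)² = 0.025 × 0.975 × (1.960/0.04)² = 58.52 — call this n₀.
Finite-population correction with N = 279: n = n₀ / (1 + (n₀−1)/N) = 58.52 / 1.206 = 48.52
Round up: n = 49.

n = 49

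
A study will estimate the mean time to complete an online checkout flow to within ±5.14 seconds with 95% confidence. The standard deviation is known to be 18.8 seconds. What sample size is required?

52

For a mean, the margin of error is E = z·σ/√n, so n = (zσ/E)².
At 95% confidence, z = 1.960.
n = (1.960 × 18.8 / 5.14)² = 51.39
Round up: n = 52.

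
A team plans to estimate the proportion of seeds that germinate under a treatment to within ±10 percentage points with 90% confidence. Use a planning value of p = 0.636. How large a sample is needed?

For a proportion with margin E = 0.1 at 90% confidence, z = 1.645.
n = p̂(1−p̂)(z/E)² = 0.636 × 0.364 × (1.645/0.1)² = 62.65
Round up: n = 63.

63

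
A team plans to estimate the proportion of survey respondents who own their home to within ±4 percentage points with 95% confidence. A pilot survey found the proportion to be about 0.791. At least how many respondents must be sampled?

n = 397

For a proportion with margin E = 0.04 at 95% confidence, z = 1.960.
n = p̂(1−p̂)(z/E)² = 0.791 × 0.209 × (1.960/0.04)² = 396.93
Round up: n = 397.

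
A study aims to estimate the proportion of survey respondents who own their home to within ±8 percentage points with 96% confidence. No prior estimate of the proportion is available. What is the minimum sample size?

For a proportion with margin E = 0.08 at 96% confidence, z = 2.054.
With no prior estimate, use p = 0.5, which maximizes p(1−p) at 0.25.
n = 0.25 × (z/E)² = 0.25 × (2.054/0.08)² = 164.80
Round up: n = 165.

165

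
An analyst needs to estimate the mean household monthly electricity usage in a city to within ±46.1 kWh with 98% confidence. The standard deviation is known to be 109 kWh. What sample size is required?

n = 31

For a mean, the margin of error is E = z·σ/√n, so n = (zσ/E)².
At 98% confidence, z = 2.326.
n = (2.326 × 109 / 46.1)² = 30.25
Round up: n = 31.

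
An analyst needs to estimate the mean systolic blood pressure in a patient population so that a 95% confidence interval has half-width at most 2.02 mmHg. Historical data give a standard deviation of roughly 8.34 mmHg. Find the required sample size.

66

For a mean, the margin of error is E = z·σ/√n, so n = (zσ/E)².
At 95% confidence, z = 1.960.
n = (1.960 × 8.34 / 2.02)² = 65.48
Round up: n = 66.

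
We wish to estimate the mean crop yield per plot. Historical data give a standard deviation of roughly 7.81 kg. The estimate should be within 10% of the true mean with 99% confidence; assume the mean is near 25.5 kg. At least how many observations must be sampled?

63

For a mean, the margin of error is E = z·σ/√n, so n = (zσ/E)².
At 99% confidence, z = 2.576.
E = 10% of 25.5 = 2.55 kg.
n = (2.576 × 7.81 / 2.55)² = 62.25
Round up: n = 63.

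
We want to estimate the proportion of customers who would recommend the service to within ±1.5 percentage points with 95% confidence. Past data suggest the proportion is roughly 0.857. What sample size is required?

n = 2093

For a proportion with margin E = 0.015 at 95% confidence, z = 1.960.
n = p̂(1−p̂)(z/E)² = 0.857 × 0.143 × (1.960/0.015)² = 2092.41
Round up: n = 2093.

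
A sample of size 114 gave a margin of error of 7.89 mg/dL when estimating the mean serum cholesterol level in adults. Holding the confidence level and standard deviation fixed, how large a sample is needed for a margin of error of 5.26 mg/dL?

Margin of error scales as 1/√n, so n₂ = n₁·(E₁/E₂)².
n₂ = 114 × (7.89/5.26)² = 114 × 2.25 = 256.50
Round up: n₂ = 257.

257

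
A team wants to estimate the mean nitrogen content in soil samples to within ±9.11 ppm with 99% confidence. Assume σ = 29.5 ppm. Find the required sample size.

For a mean, the margin of error is E = z·σ/√n, so n = (zσ/E)².
At 99% confidence, z = 2.576.
n = (2.576 × 29.5 / 9.11)² = 69.58
Round up: n = 70.

n = 70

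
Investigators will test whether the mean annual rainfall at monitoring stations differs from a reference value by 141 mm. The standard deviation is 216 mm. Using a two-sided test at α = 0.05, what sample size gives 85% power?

For a one-sample z-test, n = ((z_{α/2} + z_β)·σ/δ)².
z_{α/2} = 1.960 (two-sided α = 0.05); z_β = 1.036 (power 85% → β = 0.15).
n = (2.996 × 216 / 141)² = 21.06
Round up: n = 22.

22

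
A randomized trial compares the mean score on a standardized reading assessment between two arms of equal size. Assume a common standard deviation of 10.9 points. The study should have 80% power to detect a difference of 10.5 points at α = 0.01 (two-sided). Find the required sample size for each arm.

For two equal groups, n per group = 2·((z_{α/2} + z_β)·σ/δ)².
z_{α/2} = 2.576; z_β = 0.842 (power 80%).
n = 2 × (3.418 × 10.9 / 10.5)² = 2 × 12.59 = 25.18
Round up: n = 26 per group.

26 per group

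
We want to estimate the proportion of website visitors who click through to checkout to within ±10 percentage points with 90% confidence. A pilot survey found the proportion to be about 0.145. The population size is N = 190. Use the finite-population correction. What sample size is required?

29

For a proportion with margin E = 0.1 at 90% confidence, z = 1.645.
n = p̂(1−p̂)(z/E)² = 0.145 × 0.855 × (1.645/0.1)² = 33.55 — call this n₀.
Finite-population correction with N = 190: n = n₀ / (1 + (n₀−1)/N) = 33.55 / 1.171 = 28.65
Round up: n = 29.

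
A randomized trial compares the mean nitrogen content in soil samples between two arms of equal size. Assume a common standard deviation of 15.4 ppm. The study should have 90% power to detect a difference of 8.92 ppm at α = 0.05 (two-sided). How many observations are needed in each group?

63 per group

For two equal groups, n per group = 2·((z_{α/2} + z_β)·σ/δ)².
z_{α/2} = 1.960; z_β = 1.282 (power 90%).
n = 2 × (3.242 × 15.4 / 8.92)² = 2 × 31.33 = 62.66
Round up: n = 63 per group.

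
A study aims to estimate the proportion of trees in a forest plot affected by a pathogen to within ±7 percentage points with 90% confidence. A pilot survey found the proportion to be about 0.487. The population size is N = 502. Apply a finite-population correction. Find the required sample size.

For a proportion with margin E = 0.07 at 90% confidence, z = 1.645.
n = p̂(1−p̂)(z/E)² = 0.487 × 0.513 × (1.645/0.07)² = 137.97 — call this n₀.
Finite-population correction with N = 502: n = n₀ / (1 + (n₀−1)/N) = 137.97 / 1.273 = 108.38
Round up: n = 109.

n = 109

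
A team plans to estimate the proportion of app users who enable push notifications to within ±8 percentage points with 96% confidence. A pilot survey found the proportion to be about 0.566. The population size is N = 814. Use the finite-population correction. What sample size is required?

For a proportion with margin E = 0.08 at 96% confidence, z = 2.054.
n = p̂(1−p̂)(z/E)² = 0.566 × 0.434 × (2.054/0.08)² = 161.93 — call this n₀.
Finite-population correction with N = 814: n = n₀ / (1 + (n₀−1)/N) = 161.93 / 1.198 = 135.17
Round up: n = 136.

n = 136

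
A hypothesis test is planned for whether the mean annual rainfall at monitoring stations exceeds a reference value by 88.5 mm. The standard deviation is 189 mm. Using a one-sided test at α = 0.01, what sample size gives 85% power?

52

For a one-sample z-test, n = ((z_α + z_β)·σ/δ)².
z_α = 2.326 (one-sided α = 0.01); z_β = 1.036 (power 85% → β = 0.15).
n = (3.362 × 189 / 88.5)² = 51.55
Round up: n = 52.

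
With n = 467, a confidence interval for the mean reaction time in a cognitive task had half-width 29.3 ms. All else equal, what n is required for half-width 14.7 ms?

Margin of error scales as 1/√n, so n₂ = n₁·(E₁/E₂)².
n₂ = 467 × (29.3/14.7)² = 467 × 3.973 = 1855.39
Round up: n₂ = 1856.

1856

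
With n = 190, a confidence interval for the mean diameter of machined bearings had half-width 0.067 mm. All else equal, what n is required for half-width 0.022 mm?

Margin of error scales as 1/√n, so n₂ = n₁·(E₁/E₂)².
n₂ = 190 × (0.067/0.022)² = 190 × 9.275 = 1762.25
Round up: n₂ = 1763.

1763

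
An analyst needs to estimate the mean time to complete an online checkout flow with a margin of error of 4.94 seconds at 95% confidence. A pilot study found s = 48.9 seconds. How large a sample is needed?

For a mean, the margin of error is E = z·σ/√n, so n = (zσ/E)².
At 95% confidence, z = 1.960.
n = (1.960 × 48.9 / 4.94)² = 376.42
Round up: n = 377.

377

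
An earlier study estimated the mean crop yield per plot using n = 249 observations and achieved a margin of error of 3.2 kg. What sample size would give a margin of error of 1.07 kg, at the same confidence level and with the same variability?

Margin of error scales as 1/√n, so n₂ = n₁·(E₁/E₂)².
n₂ = 249 × (3.2/1.07)² = 249 × 8.944 = 2227.06
Round up: n₂ = 2228.

2228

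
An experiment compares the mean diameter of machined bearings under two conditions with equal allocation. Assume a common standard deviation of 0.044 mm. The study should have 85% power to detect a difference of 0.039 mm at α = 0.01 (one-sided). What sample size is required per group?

29 per group

For two equal groups, n per group = 2·((z_α + z_β)·σ/δ)².
z_α = 2.326; z_β = 1.036 (power 85%).
n = 2 × (3.362 × 0.044 / 0.039)² = 2 × 14.39 = 28.78
Round up: n = 29 per group.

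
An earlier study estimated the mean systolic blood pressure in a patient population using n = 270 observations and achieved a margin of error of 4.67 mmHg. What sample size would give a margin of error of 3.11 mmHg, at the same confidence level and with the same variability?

609

Margin of error scales as 1/√n, so n₂ = n₁·(E₁/E₂)².
n₂ = 270 × (4.67/3.11)² = 270 × 2.255 = 608.85
Round up: n₂ = 609.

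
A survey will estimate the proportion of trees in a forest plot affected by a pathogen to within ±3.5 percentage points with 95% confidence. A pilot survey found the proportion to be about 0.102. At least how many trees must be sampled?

288

For a proportion with margin E = 0.035 at 95% confidence, z = 1.960.
n = p̂(1−p̂)(z/E)² = 0.102 × 0.898 × (1.960/0.035)² = 287.25
Round up: n = 288.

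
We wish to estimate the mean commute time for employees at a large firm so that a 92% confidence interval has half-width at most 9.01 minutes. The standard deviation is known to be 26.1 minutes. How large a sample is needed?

26

For a mean, the margin of error is E = z·σ/√n, so n = (zσ/E)².
At 92% confidence, z = 1.751.
n = (1.751 × 26.1 / 9.01)² = 25.73
Round up: n = 26.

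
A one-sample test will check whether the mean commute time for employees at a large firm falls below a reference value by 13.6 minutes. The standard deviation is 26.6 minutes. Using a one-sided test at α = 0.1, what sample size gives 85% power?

21

For a one-sample z-test, n = ((z_α + z_β)·σ/δ)².
z_α = 1.282 (one-sided α = 0.1); z_β = 1.036 (power 85% → β = 0.15).
n = (2.318 × 26.6 / 13.6)² = 20.55
Round up: n = 21.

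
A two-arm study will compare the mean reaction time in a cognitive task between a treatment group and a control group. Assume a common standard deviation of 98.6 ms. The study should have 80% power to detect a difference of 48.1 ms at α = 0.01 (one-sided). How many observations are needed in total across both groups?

170 total

For two equal groups, n per group = 2·((z_α + z_β)·σ/δ)².
z_α = 2.326; z_β = 0.842 (power 80%).
n = 2 × (3.168 × 98.6 / 48.1)² = 2 × 42.17 = 84.34
Round up: n = 85 per group.
Total across both groups: 2 × 85 = 170.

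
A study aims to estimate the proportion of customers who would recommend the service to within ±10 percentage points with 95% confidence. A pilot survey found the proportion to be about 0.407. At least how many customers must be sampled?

For a proportion with margin E = 0.1 at 95% confidence, z = 1.960.
n = p̂(1−p̂)(z/E)² = 0.407 × 0.593 × (1.960/0.1)² = 92.72
Round up: n = 93.

n = 93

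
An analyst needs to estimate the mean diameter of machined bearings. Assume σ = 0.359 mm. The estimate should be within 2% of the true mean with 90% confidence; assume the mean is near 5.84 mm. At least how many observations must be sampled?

For a mean, the margin of error is E = z·σ/√n, so n = (zσ/E)².
At 90% confidence, z = 1.645.
E = 2% of 5.84 = 0.1168 mm.
n = (1.645 × 0.359 / 0.1168)² = 25.56
Round up: n = 26.

n = 26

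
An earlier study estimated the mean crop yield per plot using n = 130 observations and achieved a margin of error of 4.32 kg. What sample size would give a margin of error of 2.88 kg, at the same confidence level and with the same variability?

Margin of error scales as 1/√n, so n₂ = n₁·(E₁/E₂)².
n₂ = 130 × (4.32/2.88)² = 130 × 2.25 = 292.50
Round up: n₂ = 293.

n = 293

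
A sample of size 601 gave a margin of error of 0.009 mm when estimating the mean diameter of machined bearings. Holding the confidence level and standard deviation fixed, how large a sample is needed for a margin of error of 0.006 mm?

1353

Margin of error scales as 1/√n, so n₂ = n₁·(E₁/E₂)².
n₂ = 601 × (0.009/0.006)² = 601 × 2.25 = 1352.25
Round up: n₂ = 1353.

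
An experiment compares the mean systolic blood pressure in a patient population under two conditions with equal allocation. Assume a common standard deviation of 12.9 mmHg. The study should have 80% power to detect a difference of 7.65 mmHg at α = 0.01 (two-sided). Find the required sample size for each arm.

67 per group

For two equal groups, n per group = 2·((z_{α/2} + z_β)·σ/δ)².
z_{α/2} = 2.576; z_β = 0.842 (power 80%).
n = 2 × (3.418 × 12.9 / 7.65)² = 2 × 33.22 = 66.44
Round up: n = 67 per group.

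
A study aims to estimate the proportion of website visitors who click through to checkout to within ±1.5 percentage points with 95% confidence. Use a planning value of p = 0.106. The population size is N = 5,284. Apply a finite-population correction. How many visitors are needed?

1239

For a proportion with margin E = 0.015 at 95% confidence, z = 1.960.
n = p̂(1−p̂)(z/E)² = 0.106 × 0.894 × (1.960/0.015)² = 1617.98 — call this n₀.
Finite-population correction with N = 5,284: n = n₀ / (1 + (n₀−1)/N) = 1617.98 / 1.306 = 1238.88
Round up: n = 1239.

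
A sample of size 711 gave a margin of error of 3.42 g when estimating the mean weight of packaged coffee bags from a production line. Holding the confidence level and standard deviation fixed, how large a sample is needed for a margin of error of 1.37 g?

4431

Margin of error scales as 1/√n, so n₂ = n₁·(E₁/E₂)².
n₂ = 711 × (3.42/1.37)² = 711 × 6.232 = 4430.95
Round up: n₂ = 4431.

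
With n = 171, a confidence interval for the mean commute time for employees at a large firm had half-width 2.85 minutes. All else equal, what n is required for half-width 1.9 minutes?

385

Margin of error scales as 1/√n, so n₂ = n₁·(E₁/E₂)².
n₂ = 171 × (2.85/1.9)² = 171 × 2.25 = 384.75
Round up: n₂ = 385.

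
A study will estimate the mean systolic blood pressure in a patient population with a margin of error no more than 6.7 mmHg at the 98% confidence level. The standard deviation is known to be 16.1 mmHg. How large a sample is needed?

For a mean, the margin of error is E = z·σ/√n, so n = (zσ/E)².
At 98% confidence, z = 2.326.
n = (2.326 × 16.1 / 6.7)² = 31.24
Round up: n = 32.

32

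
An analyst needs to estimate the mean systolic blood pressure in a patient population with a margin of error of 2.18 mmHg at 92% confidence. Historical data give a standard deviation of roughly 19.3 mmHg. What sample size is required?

For a mean, the margin of error is E = z·σ/√n, so n = (zσ/E)².
At 92% confidence, z = 1.751.
n = (1.751 × 19.3 / 2.18)² = 240.31
Round up: n = 241.

241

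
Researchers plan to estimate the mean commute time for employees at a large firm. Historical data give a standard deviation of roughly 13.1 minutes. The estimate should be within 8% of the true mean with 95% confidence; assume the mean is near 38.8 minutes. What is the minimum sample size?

n = 69

For a mean, the margin of error is E = z·σ/√n, so n = (zσ/E)².
At 95% confidence, z = 1.960.
E = 8% of 38.8 = 3.104 minutes.
n = (1.960 × 13.1 / 3.104)² = 68.42
Round up: n = 69.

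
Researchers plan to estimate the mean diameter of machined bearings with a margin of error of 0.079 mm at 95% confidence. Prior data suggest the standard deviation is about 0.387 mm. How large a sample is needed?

For a mean, the margin of error is E = z·σ/√n, so n = (zσ/E)².
At 95% confidence, z = 1.960.
n = (1.960 × 0.387 / 0.079)² = 92.19
Round up: n = 93.

93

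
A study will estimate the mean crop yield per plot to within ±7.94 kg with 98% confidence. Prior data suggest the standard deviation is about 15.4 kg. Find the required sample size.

21

For a mean, the margin of error is E = z·σ/√n, so n = (zσ/E)².
At 98% confidence, z = 2.326.
n = (2.326 × 15.4 / 7.94)² = 20.35
Round up: n = 21.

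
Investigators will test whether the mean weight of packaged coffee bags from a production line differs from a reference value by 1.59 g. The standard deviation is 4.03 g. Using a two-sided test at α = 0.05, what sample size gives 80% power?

For a one-sample z-test, n = ((z_{α/2} + z_β)·σ/δ)².
z_{α/2} = 1.960 (two-sided α = 0.05); z_β = 0.842 (power 80% → β = 0.2).
n = (2.802 × 4.03 / 1.59)² = 50.44
Round up: n = 51.

51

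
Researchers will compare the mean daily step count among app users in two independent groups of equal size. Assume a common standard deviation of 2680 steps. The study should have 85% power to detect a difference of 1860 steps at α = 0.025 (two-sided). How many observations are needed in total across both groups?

90 total

For two equal groups, n per group = 2·((z_{α/2} + z_β)·σ/δ)².
z_{α/2} = 2.241; z_β = 1.036 (power 85%).
n = 2 × (3.277 × 2680 / 1860)² = 2 × 22.29 = 44.58
Round up: n = 45 per group.
Total across both groups: 2 × 45 = 90.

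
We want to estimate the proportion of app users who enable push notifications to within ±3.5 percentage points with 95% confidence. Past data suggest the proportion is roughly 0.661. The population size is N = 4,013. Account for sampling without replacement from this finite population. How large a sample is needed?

For a proportion with margin E = 0.035 at 95% confidence, z = 1.960.
n = p̂(1−p̂)(z/E)² = 0.661 × 0.339 × (1.960/0.035)² = 702.71 — call this n₀.
Finite-population correction with N = 4,013: n = n₀ / (1 + (n₀−1)/N) = 702.71 / 1.175 = 598.05
Round up: n = 599.

599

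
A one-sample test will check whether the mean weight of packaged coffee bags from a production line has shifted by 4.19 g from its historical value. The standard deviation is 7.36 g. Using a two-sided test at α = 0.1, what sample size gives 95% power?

34

For a one-sample z-test, n = ((z_{α/2} + z_β)·σ/δ)².
z_{α/2} = 1.645 (two-sided α = 0.1); z_β = 1.645 (power 95% → β = 0.05).
n = (3.290 × 7.36 / 4.19)² = 33.40
Round up: n = 34.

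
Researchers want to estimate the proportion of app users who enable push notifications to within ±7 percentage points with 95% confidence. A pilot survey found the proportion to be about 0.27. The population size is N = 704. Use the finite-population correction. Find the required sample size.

127

For a proportion with margin E = 0.07 at 95% confidence, z = 1.960.
n = p̂(1−p̂)(z/E)² = 0.27 × 0.73 × (1.960/0.07)² = 154.53 — call this n₀.
Finite-population correction with N = 704: n = n₀ / (1 + (n₀−1)/N) = 154.53 / 1.218 = 126.87
Round up: n = 127.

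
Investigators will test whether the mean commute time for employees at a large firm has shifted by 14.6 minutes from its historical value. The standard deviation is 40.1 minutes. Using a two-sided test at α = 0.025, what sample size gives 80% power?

For a one-sample z-test, n = ((z_{α/2} + z_β)·σ/δ)².
z_{α/2} = 2.241 (two-sided α = 0.025); z_β = 0.842 (power 80% → β = 0.2).
n = (3.083 × 40.1 / 14.6)² = 71.70
Round up: n = 72.

72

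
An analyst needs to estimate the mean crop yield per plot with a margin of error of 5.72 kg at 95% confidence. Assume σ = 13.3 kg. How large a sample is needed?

21

For a mean, the margin of error is E = z·σ/√n, so n = (zσ/E)².
At 95% confidence, z = 1.960.
n = (1.960 × 13.3 / 5.72)² = 20.77
Round up: n = 21.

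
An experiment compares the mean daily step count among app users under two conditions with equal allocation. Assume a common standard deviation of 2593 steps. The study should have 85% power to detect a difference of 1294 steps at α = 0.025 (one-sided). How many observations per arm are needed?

73 per group

For two equal groups, n per group = 2·((z_α + z_β)·σ/δ)².
z_α = 1.960; z_β = 1.036 (power 85%).
n = 2 × (2.996 × 2593 / 1294)² = 2 × 36.04 = 72.08
Round up: n = 73 per group.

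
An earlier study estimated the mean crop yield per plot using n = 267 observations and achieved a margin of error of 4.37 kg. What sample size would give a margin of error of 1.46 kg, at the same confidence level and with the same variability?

2393

Margin of error scales as 1/√n, so n₂ = n₁·(E₁/E₂)².
n₂ = 267 × (4.37/1.46)² = 267 × 8.959 = 2392.05
Round up: n₂ = 2393.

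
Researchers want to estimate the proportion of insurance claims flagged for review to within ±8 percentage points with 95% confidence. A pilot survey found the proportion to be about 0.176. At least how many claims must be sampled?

88

For a proportion with margin E = 0.08 at 95% confidence, z = 1.960.
n = p̂(1−p̂)(z/E)² = 0.176 × 0.824 × (1.960/0.08)² = 87.05
Round up: n = 88.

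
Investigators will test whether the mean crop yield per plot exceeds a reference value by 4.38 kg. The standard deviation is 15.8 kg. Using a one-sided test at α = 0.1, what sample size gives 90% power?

For a one-sample z-test, n = ((z_α + z_β)·σ/δ)².
z_α = 1.282 (one-sided α = 0.1); z_β = 1.282 (power 90% → β = 0.1).
n = (2.564 × 15.8 / 4.38)² = 85.55
Round up: n = 86.

86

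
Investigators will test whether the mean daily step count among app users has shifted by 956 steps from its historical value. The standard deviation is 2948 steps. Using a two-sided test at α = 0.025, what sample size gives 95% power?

For a one-sample z-test, n = ((z_{α/2} + z_β)·σ/δ)².
z_{α/2} = 2.241 (two-sided α = 0.025); z_β = 1.645 (power 95% → β = 0.05).
n = (3.886 × 2948 / 956)² = 143.60
Round up: n = 144.

144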